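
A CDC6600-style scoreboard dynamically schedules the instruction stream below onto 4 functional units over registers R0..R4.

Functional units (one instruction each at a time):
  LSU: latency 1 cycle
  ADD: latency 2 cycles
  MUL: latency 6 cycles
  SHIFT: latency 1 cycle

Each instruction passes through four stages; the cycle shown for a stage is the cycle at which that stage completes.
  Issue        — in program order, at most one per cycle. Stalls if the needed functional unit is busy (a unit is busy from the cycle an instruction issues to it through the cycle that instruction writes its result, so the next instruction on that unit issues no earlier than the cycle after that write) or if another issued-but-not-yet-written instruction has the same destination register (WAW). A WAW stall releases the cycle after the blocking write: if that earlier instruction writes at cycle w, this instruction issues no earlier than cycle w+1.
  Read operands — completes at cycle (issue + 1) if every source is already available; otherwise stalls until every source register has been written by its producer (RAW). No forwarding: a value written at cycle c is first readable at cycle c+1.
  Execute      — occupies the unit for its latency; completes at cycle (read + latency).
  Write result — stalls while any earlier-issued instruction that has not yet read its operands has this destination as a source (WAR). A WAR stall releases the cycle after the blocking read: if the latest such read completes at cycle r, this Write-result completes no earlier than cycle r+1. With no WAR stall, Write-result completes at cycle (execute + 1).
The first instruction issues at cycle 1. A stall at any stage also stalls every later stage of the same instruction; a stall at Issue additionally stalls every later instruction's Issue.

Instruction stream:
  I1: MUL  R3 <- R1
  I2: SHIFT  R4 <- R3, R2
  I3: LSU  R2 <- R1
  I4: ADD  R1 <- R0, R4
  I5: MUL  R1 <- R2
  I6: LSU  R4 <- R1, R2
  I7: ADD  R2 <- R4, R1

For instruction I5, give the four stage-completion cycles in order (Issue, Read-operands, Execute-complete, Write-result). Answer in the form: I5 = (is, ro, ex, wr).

  I1 | 1 | 2 | 8 | 9
  I2 | 2 | 10 | 11 | 12   RAW R3: wait I1 write@9
  I3 | 3 | 4 | 5 | 11   WAR R2: wait I2 read@10
  I4 | 4 | 13 | 15 | 16   RAW R4: wait I2 write@12
  I5 | 17 | 18 | 24 | 25   WAW R1: wait I4 write@16
  I6 | 18 | 26 | 27 | 28   RAW R1: wait I5 write@25
  I7 | 19 | 29 | 31 | 32   RAW R4: wait I6 write@28

I5 = (17, 18, 24, 25)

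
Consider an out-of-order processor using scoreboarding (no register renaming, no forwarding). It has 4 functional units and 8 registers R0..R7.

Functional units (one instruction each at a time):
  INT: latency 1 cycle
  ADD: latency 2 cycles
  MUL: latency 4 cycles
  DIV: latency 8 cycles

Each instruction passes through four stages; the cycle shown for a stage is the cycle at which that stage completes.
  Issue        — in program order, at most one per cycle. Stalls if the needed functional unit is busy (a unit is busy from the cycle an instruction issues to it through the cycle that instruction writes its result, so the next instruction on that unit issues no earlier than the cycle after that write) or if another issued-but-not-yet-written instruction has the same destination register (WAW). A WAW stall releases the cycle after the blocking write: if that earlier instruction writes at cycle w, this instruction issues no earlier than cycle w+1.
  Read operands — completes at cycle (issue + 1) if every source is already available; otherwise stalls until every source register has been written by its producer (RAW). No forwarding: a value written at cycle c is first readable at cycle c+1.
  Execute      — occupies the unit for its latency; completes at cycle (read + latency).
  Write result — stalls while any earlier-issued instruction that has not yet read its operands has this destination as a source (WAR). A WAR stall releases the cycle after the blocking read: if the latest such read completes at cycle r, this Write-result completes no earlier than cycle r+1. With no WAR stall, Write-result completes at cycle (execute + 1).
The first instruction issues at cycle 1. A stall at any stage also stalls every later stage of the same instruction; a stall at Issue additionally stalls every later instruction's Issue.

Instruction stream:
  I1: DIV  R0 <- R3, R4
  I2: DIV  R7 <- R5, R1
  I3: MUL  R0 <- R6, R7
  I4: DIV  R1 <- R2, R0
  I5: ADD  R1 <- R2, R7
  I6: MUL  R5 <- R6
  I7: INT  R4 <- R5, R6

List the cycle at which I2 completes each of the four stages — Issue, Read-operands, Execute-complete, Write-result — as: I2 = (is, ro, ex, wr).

I1  is:1  ro:2  ex:10  wr:11
I2  is:12  ro:13  ex:21  wr:22  — struct: DIV busy until I1 writes@11
I3  is:13  ro:23  ex:27  wr:28  — RAW R7: wait I2 write@22
I4  is:23  ro:29  ex:37  wr:38  — struct: DIV busy until I2 writes@22, RAW R0: wait I3 write@28
I5  is:39  ro:40  ex:42  wr:43  — WAW R1: wait I4 write@38
I6  is:40  ro:41  ex:45  wr:46
I7  is:41  ro:47  ex:48  wr:49  — RAW R5: wait I6 write@46

I2 = (12, 13, 21, 22)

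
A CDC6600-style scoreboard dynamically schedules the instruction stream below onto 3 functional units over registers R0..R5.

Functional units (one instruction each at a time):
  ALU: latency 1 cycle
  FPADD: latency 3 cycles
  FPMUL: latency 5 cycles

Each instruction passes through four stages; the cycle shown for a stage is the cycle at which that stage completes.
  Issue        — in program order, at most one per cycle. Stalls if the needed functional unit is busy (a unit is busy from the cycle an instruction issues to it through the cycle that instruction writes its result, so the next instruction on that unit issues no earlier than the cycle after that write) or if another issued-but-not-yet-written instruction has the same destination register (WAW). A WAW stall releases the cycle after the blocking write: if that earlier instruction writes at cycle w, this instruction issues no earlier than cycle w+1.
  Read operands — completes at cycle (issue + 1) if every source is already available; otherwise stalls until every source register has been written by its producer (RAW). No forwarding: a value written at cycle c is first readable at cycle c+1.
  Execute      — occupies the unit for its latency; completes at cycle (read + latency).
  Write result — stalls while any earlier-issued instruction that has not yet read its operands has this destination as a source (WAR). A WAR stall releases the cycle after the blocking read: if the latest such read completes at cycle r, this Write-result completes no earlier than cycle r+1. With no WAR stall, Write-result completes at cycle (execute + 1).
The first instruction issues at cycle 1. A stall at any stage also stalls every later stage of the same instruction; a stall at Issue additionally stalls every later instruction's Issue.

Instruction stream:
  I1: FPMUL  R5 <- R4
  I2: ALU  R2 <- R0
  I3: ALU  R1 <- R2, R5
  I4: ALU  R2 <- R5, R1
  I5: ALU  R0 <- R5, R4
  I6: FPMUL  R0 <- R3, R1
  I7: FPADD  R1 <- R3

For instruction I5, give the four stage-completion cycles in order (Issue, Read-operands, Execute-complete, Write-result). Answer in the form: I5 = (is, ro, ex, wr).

1) issue 1, read 2, done 7, write 8
2) issue 2, read 3, done 4, write 5
3) issue 6, read 9, done 10, write 11  <struct: ALU busy until I2 writes@5 / RAW R5: wait I1 write@8>
4) issue 12, read 13, done 14, write 15  <struct: ALU busy until I3 writes@11>
5) issue 16, read 17, done 18, write 19  <struct: ALU busy until I4 writes@15>
6) issue 20, read 21, done 26, write 27  <WAW R0: wait I5 write@19>
7) issue 21, read 22, done 25, write 26

I5 = (16, 17, 18, 19)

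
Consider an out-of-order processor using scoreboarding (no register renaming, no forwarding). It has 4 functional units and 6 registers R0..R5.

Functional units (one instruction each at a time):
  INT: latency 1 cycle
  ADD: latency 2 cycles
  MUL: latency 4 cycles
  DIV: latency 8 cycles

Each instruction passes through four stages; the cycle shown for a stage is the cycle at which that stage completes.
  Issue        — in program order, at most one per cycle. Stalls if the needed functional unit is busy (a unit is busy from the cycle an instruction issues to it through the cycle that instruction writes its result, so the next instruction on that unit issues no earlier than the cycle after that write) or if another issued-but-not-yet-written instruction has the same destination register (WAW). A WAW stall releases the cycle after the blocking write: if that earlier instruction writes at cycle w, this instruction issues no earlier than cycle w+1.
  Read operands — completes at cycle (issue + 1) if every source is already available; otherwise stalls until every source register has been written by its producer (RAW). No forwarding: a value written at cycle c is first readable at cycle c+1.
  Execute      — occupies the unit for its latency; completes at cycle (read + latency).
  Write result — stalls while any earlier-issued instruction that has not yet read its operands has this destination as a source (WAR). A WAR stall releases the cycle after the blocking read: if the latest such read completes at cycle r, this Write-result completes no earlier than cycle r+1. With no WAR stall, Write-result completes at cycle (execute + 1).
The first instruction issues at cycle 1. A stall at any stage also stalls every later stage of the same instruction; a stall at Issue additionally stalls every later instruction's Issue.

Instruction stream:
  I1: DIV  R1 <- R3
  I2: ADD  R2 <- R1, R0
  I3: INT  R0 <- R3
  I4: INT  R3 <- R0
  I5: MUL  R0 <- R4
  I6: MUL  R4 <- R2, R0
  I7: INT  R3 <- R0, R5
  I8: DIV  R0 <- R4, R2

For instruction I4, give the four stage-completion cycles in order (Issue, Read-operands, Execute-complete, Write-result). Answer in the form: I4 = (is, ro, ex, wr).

I4 = (14, 15, 16, 17)

I1  is:1  ro:2  ex:10  wr:11
I2  is:2  ro:12  ex:14  wr:15  — RAW R1: wait I1 write@11
I3  is:3  ro:4  ex:5  wr:13  — WAR R0: wait I2 read@12
I4  is:14  ro:15  ex:16  wr:17  — struct: INT busy until I3 writes@13
I5  is:15  ro:16  ex:20  wr:21
I6  is:22  ro:23  ex:27  wr:28  — struct: MUL busy until I5 writes@21
I7  is:23  ro:24  ex:25  wr:26
I8  is:24  ro:29  ex:37  wr:38  — RAW R4: wait I6 write@28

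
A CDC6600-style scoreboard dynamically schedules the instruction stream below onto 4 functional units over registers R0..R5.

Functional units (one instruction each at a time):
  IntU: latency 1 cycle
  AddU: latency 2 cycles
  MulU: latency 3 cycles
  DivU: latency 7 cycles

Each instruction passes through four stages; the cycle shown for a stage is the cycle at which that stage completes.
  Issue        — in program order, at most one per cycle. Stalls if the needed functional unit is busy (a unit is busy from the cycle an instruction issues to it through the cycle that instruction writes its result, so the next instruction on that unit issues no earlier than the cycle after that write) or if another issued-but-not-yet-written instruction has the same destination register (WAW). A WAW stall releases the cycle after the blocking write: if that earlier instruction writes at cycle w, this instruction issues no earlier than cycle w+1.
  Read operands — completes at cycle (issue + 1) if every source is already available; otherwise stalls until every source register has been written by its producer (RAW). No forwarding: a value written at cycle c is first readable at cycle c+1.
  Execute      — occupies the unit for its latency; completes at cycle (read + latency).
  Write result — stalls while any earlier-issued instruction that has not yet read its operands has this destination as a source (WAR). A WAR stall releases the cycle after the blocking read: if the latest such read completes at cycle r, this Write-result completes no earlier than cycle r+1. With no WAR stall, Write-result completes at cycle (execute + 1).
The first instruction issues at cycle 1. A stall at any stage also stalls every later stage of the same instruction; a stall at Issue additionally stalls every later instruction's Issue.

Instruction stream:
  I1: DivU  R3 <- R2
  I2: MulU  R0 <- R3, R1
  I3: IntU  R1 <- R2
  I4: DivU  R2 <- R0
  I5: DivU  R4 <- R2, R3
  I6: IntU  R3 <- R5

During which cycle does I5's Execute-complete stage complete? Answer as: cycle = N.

cycle = 33

cycle 1: issue I1 (DivU)
cycle 2: I1 read-ops; issue I2 (MulU)
cycle 3: issue I3 (IntU)
cycle 4: I3 read-ops
cycle 5: I3 finished on IntU
cycle 9: I1 finished on DivU
cycle 10: I1→R3
cycle 11: I2 read-ops; issue I4 (DivU)
cycle 12: I3→R1
cycle 14: I2 finished on MulU
cycle 15: I2→R0
cycle 16: I4 read-ops
cycle 23: I4 finished on DivU
cycle 24: I4→R2
cycle 25: issue I5 (DivU)
cycle 26: I5 read-ops; issue I6 (IntU)
cycle 27: I6 read-ops
cycle 28: I6 finished on IntU
cycle 29: I6→R3
cycle 33: I5 finished on DivU
cycle 34: I5→R4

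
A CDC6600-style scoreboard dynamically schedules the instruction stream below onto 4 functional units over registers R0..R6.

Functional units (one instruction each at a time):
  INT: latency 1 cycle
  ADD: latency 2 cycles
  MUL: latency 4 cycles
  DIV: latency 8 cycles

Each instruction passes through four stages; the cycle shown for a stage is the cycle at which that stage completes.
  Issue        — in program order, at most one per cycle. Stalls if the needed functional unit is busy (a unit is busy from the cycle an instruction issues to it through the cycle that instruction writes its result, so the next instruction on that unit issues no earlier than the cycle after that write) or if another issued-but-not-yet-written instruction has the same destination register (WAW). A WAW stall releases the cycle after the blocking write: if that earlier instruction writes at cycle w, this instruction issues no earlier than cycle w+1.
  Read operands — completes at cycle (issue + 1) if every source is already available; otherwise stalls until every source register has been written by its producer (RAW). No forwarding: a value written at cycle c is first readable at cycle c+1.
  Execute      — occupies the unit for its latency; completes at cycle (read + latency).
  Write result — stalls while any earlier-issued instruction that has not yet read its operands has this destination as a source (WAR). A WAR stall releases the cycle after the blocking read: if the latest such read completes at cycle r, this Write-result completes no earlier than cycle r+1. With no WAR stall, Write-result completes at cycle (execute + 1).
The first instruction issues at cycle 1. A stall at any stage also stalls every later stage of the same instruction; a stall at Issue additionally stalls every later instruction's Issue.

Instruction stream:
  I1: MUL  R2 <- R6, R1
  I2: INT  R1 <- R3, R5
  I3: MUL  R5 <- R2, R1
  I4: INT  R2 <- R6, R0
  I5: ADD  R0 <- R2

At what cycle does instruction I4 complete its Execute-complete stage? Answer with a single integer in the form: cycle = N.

cycle = 11

c1: I1 issues→MUL
c2: I1 reads, I2 issues→INT
c3: I2 reads
c4: I2 exec-done
c5: I2 writes R1
c6: I1 exec-done
c7: I1 writes R2
c8: I3 issues→MUL
c9: I3 reads, I4 issues→INT
c10: I4 reads, I5 issues→ADD
c11: I4 exec-done
c12: I4 writes R2
c13: I3 exec-done, I5 reads
c14: I3 writes R5
c15: I5 exec-done
c16: I5 writes R0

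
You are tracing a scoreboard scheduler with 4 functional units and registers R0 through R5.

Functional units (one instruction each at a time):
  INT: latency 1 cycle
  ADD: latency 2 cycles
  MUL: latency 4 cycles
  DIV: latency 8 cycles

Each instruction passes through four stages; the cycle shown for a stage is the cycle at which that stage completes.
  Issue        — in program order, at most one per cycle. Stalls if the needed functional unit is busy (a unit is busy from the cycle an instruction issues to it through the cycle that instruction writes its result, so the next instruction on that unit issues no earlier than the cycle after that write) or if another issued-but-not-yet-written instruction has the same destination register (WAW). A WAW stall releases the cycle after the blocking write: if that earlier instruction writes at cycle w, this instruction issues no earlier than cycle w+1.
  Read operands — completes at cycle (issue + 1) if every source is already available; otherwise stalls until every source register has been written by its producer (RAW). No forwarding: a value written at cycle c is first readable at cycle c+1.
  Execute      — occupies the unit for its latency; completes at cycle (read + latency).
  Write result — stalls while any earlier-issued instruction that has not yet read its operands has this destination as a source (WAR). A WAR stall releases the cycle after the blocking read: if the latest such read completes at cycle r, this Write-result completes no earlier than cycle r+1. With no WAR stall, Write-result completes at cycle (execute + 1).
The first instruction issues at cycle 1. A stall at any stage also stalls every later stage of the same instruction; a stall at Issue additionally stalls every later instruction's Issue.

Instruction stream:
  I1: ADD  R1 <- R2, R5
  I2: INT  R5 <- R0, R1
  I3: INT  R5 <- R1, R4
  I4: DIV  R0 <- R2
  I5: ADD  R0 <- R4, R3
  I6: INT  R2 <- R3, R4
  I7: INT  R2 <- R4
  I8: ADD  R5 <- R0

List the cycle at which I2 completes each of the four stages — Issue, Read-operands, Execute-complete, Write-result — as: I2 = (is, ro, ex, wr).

[1] I1 dispatched to ADD
[2] I1 operands ready, I2 dispatched to INT
[4] I1 complete
[5] R1←I1
[6] I2 operands ready
[7] I2 complete
[8] R5←I2
[9] I3 dispatched to INT
[10] I3 operands ready, I4 dispatched to DIV
[11] I3 complete, I4 operands ready
[12] R5←I3
[19] I4 complete
[20] R0←I4
[21] I5 dispatched to ADD
[22] I5 operands ready, I6 dispatched to INT
[23] I6 operands ready
[24] I5 complete, I6 complete
[25] R0←I5, R2←I6
[26] I7 dispatched to INT
[27] I7 operands ready, I8 dispatched to ADD
[28] I7 complete, I8 operands ready
[29] R2←I7
[30] I8 complete
[31] R5←I8

I2 = (2, 6, 7, 8)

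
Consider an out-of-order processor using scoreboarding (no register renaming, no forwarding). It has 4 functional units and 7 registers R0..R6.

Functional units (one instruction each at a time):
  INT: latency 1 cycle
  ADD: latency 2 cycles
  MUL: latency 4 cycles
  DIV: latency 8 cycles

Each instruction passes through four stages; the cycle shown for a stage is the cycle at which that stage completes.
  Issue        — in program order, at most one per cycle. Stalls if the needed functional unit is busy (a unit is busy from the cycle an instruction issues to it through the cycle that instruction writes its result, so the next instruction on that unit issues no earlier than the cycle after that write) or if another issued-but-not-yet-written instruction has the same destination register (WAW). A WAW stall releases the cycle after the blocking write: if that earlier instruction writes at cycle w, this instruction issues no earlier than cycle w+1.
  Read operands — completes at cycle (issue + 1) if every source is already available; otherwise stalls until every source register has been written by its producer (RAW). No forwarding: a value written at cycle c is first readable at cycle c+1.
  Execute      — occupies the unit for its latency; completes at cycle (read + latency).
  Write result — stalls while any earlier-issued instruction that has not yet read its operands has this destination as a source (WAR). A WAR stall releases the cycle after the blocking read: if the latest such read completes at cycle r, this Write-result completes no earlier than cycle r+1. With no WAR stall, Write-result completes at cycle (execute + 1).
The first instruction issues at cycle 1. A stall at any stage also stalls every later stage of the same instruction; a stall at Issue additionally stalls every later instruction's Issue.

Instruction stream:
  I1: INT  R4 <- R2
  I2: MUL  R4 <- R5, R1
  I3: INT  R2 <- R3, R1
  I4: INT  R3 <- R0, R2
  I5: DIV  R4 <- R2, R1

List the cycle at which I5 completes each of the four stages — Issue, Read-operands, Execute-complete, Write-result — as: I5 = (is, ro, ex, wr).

cycle 1: issue I1 (INT)
cycle 2: I1 read-ops
cycle 3: I1 finished on INT
cycle 4: I1→R4
cycle 5: issue I2 (MUL)
cycle 6: I2 read-ops · issue I3 (INT)
cycle 7: I3 read-ops
cycle 8: I3 finished on INT
cycle 9: I3→R2
cycle 10: I2 finished on MUL · issue I4 (INT)
cycle 11: I2→R4 · I4 read-ops
cycle 12: I4 finished on INT · issue I5 (DIV)
cycle 13: I4→R3 · I5 read-ops
cycle 21: I5 finished on DIV
cycle 22: I5→R4

I5 = (12, 13, 21, 22)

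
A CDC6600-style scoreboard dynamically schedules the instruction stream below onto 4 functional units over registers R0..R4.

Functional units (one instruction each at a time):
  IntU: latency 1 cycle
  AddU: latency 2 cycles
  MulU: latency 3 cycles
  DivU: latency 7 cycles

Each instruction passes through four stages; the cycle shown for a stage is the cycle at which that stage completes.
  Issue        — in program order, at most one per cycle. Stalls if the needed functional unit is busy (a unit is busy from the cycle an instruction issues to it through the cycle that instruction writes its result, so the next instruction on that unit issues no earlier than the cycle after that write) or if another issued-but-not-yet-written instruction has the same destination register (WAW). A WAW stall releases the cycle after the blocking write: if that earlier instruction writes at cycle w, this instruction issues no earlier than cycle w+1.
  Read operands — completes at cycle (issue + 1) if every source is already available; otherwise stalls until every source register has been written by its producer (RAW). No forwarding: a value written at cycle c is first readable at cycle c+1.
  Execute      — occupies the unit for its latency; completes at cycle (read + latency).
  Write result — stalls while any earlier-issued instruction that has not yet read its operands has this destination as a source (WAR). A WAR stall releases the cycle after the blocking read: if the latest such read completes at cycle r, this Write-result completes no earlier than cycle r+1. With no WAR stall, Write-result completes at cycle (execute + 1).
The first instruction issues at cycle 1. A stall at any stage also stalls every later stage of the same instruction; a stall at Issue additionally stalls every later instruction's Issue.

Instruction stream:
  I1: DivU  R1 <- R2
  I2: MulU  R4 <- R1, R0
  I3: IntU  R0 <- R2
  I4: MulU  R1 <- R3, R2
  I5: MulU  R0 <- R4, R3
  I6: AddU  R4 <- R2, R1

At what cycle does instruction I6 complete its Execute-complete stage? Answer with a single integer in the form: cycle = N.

cycle = 26

t=1  issue I1 (DivU)
t=2  I1 read-ops · issue I2 (MulU)
t=3  issue I3 (IntU)
t=4  I3 read-ops
t=5  I3 finished on IntU
t=9  I1 finished on DivU
t=10  I1→R1
t=11  I2 read-ops
t=12  I3→R0
t=14  I2 finished on MulU
t=15  I2→R4
t=16  issue I4 (MulU)
t=17  I4 read-ops
t=20  I4 finished on MulU
t=21  I4→R1
t=22  issue I5 (MulU)
t=23  I5 read-ops · issue I6 (AddU)
t=24  I6 read-ops
t=26  I5 finished on MulU · I6 finished on AddU
t=27  I5→R0 · I6→R4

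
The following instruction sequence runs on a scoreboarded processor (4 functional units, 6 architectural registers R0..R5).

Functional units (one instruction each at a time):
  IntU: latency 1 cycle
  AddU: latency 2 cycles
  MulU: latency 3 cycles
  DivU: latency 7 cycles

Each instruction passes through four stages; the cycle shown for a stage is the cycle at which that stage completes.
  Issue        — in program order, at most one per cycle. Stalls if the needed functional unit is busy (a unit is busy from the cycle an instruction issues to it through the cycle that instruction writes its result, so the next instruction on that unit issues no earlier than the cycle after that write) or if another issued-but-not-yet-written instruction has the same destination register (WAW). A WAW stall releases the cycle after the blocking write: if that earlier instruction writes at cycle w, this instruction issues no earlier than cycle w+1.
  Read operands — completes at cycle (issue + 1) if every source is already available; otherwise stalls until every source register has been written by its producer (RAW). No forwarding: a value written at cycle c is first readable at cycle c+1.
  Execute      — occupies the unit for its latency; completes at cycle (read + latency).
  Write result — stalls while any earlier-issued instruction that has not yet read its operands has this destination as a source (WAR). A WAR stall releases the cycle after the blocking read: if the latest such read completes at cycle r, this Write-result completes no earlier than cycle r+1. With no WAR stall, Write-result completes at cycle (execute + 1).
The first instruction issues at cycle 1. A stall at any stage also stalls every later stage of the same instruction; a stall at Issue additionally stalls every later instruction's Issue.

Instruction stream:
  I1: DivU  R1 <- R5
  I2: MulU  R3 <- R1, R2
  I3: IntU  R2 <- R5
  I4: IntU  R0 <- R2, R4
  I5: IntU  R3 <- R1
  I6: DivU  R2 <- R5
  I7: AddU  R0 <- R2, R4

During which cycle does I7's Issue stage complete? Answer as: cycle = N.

cycle 1: issue I1 (DivU)
cycle 2: I1 read-ops · issue I2 (MulU)
cycle 3: issue I3 (IntU)
cycle 4: I3 read-ops
cycle 5: I3 finished on IntU
cycle 9: I1 finished on DivU
cycle 10: I1→R1
cycle 11: I2 read-ops
cycle 12: I3→R2
cycle 13: issue I4 (IntU)
cycle 14: I2 finished on MulU · I4 read-ops
cycle 15: I2→R3 · I4 finished on IntU
cycle 16: I4→R0
cycle 17: issue I5 (IntU)
cycle 18: I5 read-ops · issue I6 (DivU)
cycle 19: I5 finished on IntU · I6 read-ops · issue I7 (AddU)
cycle 20: I5→R3
cycle 26: I6 finished on DivU
cycle 27: I6→R2
cycle 28: I7 read-ops
cycle 30: I7 finished on AddU
cycle 31: I7→R0

cycle = 19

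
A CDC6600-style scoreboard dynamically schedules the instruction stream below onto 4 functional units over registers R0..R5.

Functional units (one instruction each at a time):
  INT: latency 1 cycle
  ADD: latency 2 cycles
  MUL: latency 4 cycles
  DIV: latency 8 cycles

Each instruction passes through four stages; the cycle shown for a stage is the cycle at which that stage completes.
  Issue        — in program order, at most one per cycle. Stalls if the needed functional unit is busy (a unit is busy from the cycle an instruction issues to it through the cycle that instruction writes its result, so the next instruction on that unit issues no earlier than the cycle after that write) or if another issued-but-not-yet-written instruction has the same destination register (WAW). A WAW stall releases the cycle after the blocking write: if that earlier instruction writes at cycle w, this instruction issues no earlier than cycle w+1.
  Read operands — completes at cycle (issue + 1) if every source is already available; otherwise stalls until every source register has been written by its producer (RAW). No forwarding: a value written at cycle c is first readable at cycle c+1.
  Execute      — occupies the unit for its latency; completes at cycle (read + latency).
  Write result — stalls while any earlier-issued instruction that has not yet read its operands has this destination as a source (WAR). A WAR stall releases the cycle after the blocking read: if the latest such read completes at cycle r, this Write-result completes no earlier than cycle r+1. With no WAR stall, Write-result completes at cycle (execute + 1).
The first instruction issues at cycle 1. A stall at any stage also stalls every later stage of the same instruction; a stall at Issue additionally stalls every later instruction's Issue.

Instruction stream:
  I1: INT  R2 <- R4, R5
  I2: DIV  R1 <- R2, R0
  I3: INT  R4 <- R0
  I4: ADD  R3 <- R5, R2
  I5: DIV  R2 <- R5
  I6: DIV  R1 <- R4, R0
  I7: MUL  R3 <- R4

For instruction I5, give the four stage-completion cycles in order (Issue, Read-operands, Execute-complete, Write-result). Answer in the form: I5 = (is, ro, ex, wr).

[I1] 1/2/3/4
[I2] 2/5/13/14  (RAW R2: wait I1 write@4)
[I3] 5/6/7/8  (struct: INT busy until I1 writes@4)
[I4] 6/7/9/10
[I5] 15/16/24/25  (struct: DIV busy until I2 writes@14)
[I6] 26/27/35/36  (struct: DIV busy until I5 writes@25)
[I7] 27/28/32/33

I5 = (15, 16, 24, 25)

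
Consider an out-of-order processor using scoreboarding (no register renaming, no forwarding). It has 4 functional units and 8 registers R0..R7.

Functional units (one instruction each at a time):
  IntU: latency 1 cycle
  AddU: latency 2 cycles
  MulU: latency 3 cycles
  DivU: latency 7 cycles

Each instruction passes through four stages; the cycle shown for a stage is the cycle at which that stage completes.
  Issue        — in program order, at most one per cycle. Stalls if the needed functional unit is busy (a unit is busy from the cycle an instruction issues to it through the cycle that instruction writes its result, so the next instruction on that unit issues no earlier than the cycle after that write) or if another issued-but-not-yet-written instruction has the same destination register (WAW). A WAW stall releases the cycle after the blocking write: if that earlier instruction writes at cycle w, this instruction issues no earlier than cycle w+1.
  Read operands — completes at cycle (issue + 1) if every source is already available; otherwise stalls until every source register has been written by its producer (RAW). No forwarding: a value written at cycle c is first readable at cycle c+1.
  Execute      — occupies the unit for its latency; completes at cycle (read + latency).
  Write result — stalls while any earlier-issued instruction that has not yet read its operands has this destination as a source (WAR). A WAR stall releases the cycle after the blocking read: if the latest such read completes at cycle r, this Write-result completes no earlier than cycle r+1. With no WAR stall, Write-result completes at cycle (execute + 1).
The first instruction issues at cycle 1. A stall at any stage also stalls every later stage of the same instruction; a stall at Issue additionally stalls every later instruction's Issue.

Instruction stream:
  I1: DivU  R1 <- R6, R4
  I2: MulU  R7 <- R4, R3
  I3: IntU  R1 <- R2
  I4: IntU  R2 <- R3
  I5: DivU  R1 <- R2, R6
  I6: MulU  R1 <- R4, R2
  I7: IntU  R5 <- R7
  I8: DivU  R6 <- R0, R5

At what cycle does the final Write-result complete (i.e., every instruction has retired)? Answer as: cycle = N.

cycle = 41

I1  is:1  ro:2  ex:9  wr:10
I2  is:2  ro:3  ex:6  wr:7
I3  is:11  ro:12  ex:13  wr:14  — WAW R1: wait I1 write@10
I4  is:15  ro:16  ex:17  wr:18  — struct: IntU busy until I3 writes@14
I5  is:16  ro:19  ex:26  wr:27  — RAW R2: wait I4 write@18
I6  is:28  ro:29  ex:32  wr:33  — WAW R1: wait I5 write@27
I7  is:29  ro:30  ex:31  wr:32
I8  is:30  ro:33  ex:40  wr:41  — RAW R5: wait I7 write@32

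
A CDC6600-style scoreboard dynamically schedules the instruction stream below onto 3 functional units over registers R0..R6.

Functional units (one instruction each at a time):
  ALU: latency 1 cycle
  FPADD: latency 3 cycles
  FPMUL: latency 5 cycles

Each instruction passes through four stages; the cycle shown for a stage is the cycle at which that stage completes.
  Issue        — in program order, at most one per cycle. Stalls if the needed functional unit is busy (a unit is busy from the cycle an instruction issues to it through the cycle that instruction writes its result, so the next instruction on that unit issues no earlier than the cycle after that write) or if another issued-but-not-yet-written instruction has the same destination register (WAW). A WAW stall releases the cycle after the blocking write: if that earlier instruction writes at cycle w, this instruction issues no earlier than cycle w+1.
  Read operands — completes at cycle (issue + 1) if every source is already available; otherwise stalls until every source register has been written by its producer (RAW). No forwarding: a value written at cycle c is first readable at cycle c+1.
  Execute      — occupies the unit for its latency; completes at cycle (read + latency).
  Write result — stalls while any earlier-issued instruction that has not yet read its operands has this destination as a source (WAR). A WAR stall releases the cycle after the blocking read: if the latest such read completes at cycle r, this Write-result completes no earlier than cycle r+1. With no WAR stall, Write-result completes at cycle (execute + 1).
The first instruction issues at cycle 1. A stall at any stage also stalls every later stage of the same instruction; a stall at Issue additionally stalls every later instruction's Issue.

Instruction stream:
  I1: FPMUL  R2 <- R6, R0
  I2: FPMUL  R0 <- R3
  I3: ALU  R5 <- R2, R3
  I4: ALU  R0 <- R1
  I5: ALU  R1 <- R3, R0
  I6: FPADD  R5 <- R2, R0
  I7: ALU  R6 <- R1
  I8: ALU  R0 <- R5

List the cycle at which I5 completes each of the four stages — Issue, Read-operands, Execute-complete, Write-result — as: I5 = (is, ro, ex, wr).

I5 = (21, 22, 23, 24)

c1: I1 issues→FPMUL
c2: I1 reads
c7: I1 exec-done
c8: I1 writes R2
c9: I2 issues→FPMUL
c10: I2 reads, I3 issues→ALU
c11: I3 reads
c12: I3 exec-done
c13: I3 writes R5
c15: I2 exec-done
c16: I2 writes R0
c17: I4 issues→ALU
c18: I4 reads
c19: I4 exec-done
c20: I4 writes R0
c21: I5 issues→ALU
c22: I5 reads, I6 issues→FPADD
c23: I5 exec-done, I6 reads
c24: I5 writes R1
c25: I7 issues→ALU
c26: I6 exec-done, I7 reads
c27: I6 writes R5, I7 exec-done
c28: I7 writes R6
c29: I8 issues→ALU
c30: I8 reads
c31: I8 exec-done
c32: I8 writes R0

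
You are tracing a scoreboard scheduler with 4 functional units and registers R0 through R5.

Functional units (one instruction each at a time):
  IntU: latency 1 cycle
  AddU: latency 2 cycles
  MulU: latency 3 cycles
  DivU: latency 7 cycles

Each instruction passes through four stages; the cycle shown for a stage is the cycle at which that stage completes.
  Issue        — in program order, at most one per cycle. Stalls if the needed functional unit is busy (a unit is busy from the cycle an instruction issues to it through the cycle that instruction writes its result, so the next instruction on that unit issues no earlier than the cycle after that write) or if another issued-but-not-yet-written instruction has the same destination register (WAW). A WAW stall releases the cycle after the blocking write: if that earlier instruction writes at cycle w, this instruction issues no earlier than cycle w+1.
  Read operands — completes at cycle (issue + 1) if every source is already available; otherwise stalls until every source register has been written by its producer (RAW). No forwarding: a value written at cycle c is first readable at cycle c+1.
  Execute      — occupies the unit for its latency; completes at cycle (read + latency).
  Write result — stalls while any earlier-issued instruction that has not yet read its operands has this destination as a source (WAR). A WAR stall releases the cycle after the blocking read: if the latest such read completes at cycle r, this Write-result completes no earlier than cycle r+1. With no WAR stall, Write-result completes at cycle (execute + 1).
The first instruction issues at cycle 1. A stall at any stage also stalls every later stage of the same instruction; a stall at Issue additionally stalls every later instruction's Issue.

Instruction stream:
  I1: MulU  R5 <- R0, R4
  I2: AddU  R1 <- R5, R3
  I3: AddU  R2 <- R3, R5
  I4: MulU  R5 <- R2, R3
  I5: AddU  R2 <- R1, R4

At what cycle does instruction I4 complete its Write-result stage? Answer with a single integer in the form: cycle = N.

c1: I1 issues→MulU
c2: I1 reads, I2 issues→AddU
c5: I1 exec-done
c6: I1 writes R5
c7: I2 reads
c9: I2 exec-done
c10: I2 writes R1
c11: I3 issues→AddU
c12: I3 reads, I4 issues→MulU
c14: I3 exec-done
c15: I3 writes R2
c16: I4 reads, I5 issues→AddU
c17: I5 reads
c19: I4 exec-done, I5 exec-done
c20: I4 writes R5, I5 writes R2

cycle = 20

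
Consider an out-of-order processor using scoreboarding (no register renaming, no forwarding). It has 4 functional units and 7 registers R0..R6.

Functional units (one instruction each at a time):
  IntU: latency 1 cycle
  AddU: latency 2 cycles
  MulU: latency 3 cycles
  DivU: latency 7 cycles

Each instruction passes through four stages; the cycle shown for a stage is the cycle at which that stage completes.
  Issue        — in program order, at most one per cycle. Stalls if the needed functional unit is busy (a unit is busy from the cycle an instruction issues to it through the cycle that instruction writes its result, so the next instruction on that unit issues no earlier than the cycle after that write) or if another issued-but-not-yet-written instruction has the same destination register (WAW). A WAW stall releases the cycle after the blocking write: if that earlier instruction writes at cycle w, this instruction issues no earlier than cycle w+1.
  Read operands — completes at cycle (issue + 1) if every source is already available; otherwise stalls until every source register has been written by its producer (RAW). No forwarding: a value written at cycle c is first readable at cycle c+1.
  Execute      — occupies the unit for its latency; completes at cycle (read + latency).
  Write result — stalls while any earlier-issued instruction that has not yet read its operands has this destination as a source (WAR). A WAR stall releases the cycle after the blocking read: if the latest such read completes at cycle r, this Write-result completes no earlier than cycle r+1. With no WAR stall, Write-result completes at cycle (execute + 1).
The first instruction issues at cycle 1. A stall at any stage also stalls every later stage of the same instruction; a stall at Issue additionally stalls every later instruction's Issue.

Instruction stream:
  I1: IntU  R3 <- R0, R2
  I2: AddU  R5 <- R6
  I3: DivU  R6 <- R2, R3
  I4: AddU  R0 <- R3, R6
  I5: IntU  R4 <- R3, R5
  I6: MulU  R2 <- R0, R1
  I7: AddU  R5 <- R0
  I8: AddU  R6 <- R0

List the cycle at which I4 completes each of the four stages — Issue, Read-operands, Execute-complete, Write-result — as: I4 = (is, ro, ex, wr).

I4 = (7, 14, 16, 17)

c1: issue I1 (IntU)
c2: I1 read-ops | issue I2 (AddU)
c3: I1 finished on IntU | I2 read-ops | issue I3 (DivU)
c4: I1→R3
c5: I2 finished on AddU | I3 read-ops
c6: I2→R5
c7: issue I4 (AddU)
c8: issue I5 (IntU)
c9: I5 read-ops | issue I6 (MulU)
c10: I5 finished on IntU
c11: I5→R4
c12: I3 finished on DivU
c13: I3→R6
c14: I4 read-ops
c16: I4 finished on AddU
c17: I4→R0
c18: I6 read-ops | issue I7 (AddU)
c19: I7 read-ops
c21: I6 finished on MulU | I7 finished on AddU
c22: I6→R2 | I7→R5
c23: issue I8 (AddU)
c24: I8 read-ops
c26: I8 finished on AddU
c27: I8→R6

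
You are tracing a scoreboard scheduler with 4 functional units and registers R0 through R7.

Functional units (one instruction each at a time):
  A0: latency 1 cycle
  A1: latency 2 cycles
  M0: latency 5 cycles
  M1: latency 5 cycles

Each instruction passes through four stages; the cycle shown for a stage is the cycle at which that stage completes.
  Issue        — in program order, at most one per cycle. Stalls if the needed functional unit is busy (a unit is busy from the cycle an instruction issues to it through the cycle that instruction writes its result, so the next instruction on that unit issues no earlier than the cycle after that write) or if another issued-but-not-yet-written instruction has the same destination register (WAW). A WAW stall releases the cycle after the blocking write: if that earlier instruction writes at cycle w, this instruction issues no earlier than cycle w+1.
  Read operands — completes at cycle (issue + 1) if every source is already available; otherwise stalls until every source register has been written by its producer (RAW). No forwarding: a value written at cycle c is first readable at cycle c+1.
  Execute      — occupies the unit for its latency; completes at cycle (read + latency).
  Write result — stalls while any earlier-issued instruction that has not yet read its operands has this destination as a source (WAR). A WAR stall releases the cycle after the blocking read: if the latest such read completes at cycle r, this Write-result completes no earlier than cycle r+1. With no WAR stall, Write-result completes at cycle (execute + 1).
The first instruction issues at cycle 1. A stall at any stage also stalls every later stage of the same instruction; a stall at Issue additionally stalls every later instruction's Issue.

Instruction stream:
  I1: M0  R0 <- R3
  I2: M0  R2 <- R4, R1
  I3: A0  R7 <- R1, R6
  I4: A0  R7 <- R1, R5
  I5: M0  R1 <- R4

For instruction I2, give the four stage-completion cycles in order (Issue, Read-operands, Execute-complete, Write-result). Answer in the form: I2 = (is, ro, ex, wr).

[I1] 1/2/7/8
[I2] 9/10/15/16  (struct: M0 busy until I1 writes@8)
[I3] 10/11/12/13
[I4] 14/15/16/17  (struct: A0 busy until I3 writes@13)
[I5] 17/18/23/24  (struct: M0 busy until I2 writes@16)

I2 = (9, 10, 15, 16)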